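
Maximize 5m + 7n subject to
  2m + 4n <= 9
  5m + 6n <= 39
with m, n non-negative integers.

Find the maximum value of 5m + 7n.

(m,n)=(4,0): 2·4+4·0=8≤9, 5·4+6·0=20≤39, objective 20.
(m,n)=(3,0): 2·3+4·0=6≤9, 5·3+6·0=15≤39, objective 15.
No feasible integer point exceeds 20.

20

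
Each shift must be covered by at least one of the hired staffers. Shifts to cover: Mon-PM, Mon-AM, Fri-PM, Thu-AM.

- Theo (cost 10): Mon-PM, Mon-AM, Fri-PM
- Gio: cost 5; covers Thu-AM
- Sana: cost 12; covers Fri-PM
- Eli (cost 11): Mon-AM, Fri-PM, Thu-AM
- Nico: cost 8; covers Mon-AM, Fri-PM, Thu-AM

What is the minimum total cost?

Choose Theo and Gio: together they cover Mon-PM, Mon-AM, Fri-PM, Thu-AM — every shift.
Total cost: 10 + 5 = 15.

15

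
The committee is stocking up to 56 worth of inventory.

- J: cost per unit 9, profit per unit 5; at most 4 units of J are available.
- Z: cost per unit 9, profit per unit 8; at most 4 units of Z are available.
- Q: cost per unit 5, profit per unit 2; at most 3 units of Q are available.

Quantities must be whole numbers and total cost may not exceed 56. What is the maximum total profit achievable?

Z has the best ratio (8/9); taking only Z gives at most 4×8 = 32 (stopped by the supply cap of 4).
Mixing does better — 2×J and 4×Z: cost 54 ≤ 56, profit 2·5 + 4·8 = 42.

42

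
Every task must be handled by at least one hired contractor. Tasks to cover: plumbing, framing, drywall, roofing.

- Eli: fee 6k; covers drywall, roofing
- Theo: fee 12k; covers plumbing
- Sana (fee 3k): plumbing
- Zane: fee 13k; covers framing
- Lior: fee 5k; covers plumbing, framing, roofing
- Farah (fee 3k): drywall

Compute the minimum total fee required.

Choose Lior and Farah: together they cover plumbing, framing, drywall, roofing — every task.
Total fee: 5 + 3 = 8.

8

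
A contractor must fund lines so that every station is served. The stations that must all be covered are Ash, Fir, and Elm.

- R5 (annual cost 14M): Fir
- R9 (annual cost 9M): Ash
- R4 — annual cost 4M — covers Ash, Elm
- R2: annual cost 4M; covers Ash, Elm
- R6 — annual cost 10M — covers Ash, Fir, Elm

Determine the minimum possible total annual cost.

10

The greedy cost-per-new-station heuristic would pick R4 and R6 for 14, but a cheaper cover exists.
R6 alone covers Ash, Fir, Elm — every station.
Total annual cost: 10.
No cover costs less than 10.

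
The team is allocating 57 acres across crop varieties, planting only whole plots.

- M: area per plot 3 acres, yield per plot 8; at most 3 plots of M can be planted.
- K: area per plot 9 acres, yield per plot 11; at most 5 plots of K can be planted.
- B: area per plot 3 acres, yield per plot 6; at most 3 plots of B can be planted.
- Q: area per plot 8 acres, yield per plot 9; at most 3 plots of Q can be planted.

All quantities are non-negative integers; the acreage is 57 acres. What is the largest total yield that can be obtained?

3×M, 4×K, and 3×B: area 54 ≤ 57, yield 3·8 + 4·11 + 3·6 = 86.
3×M, 2×K, 2×B, and 3×Q: area 57 ≤ 57, yield 3·8 + 2·11 + 2·6 + 3·9 = 85.
Best is 86.

86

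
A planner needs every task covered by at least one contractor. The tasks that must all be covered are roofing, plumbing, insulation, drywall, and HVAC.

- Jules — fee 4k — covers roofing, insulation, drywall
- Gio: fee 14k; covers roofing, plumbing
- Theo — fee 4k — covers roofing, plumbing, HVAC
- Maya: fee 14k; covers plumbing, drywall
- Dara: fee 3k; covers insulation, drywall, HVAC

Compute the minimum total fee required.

This is a weighted set-cover instance.
Choose Theo and Dara: together they cover roofing, plumbing, insulation, drywall, HVAC — every task.
Total fee: 4 + 3 = 7.
No cover costs less than 7.

7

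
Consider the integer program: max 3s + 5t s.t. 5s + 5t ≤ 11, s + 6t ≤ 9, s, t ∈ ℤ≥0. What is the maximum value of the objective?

The continuous relaxation peaks at (0.84, 1.36) with value 9.32; rounding to a feasible lattice point costs some objective.
(s,t)=(1,1): 5·1+5·1=10≤11, 1·1+6·1=7≤9, objective 8.
(s,t)=(2,0): 5·2+5·0=10≤11, 1·2+6·0=2≤9, objective 6.
(s,t)=(0,1): 5·0+5·1=5≤11, 1·0+6·1=6≤9, objective 5.
No feasible integer point exceeds 8.

8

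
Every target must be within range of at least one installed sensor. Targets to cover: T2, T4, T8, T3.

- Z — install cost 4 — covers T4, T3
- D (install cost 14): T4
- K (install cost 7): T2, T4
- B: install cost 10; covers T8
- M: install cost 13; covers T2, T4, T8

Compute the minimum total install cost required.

17

Choose Z and M: together they cover T2, T4, T8, T3 — every target.
Total install cost: 4 + 13 = 17.
No cover costs less than 17.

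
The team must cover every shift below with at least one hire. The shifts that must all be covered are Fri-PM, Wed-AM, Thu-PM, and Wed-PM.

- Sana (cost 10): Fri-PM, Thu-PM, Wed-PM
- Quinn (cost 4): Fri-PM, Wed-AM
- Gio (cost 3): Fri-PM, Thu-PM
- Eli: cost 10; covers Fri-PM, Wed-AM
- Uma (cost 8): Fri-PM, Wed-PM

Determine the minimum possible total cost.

The greedy cost-per-new-shift heuristic would pick Gio, Quinn, and Uma for 15, but a cheaper cover exists.
Choose Sana and Quinn: together they cover Fri-PM, Wed-AM, Thu-PM, Wed-PM — every shift.
Total cost: 10 + 4 = 14.
No cover costs less than 14.

14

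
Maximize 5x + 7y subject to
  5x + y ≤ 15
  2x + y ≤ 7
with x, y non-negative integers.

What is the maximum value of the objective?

49

(x,y)=(0,7): 5·0+1·7=7≤15, 2·0+1·7=7≤7, objective 49.
(x,y)=(0,6): 5·0+1·6=6≤15, 2·0+1·6=6≤7, objective 42.
The best lattice point is (0,7), giving 49.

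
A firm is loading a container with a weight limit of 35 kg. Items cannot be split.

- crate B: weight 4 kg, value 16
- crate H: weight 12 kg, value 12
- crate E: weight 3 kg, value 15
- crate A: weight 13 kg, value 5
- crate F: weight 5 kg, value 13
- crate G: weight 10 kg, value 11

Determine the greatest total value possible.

This is an integer program with binary decision variables.
Allowing fractional choices, the relaxed optimum would be about 67.4, but items are indivisible.
crate B + crate E + crate A + crate F + crate G: weight 4 + 3 + 13 + 5 + 10 = 35 ≤ 35, value 16 + 15 + 5 + 13 + 11 = 60.
crate B + crate H + crate E + crate F: weight 4 + 12 + 3 + 5 = 24 ≤ 35, value 16 + 12 + 15 + 13 = 56.
crate B + crate H + crate E + crate F + crate G: weight 4 + 12 + 3 + 5 + 10 = 34 ≤ 35, value 16 + 12 + 15 + 13 + 11 = 67.
Best is crate B, crate H, crate E, crate F, and crate G with total value 67.

67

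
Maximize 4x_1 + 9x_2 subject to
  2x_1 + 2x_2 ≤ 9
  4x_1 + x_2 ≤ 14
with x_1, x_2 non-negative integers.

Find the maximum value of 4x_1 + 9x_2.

The continuous relaxation peaks at (0, 4.5) with value 40.50; rounding to a feasible lattice point costs some objective.
(x_1,x_2)=(0,4): 2·0+2·4=8≤9, 4·0+1·4=4≤14, objective 36.
(x_1,x_2)=(1,3): 2·1+2·3=8≤9, 4·1+1·3=7≤14, objective 31.
(x_1,x_2)=(0,3): 2·0+2·3=6≤9, 4·0+1·3=3≤14, objective 27.
The best lattice point is (0,4), giving 36.

36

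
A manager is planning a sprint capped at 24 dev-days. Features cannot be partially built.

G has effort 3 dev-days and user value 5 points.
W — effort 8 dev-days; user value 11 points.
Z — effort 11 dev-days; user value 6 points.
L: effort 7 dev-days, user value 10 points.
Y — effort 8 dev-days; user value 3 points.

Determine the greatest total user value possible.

26

Allowing fractional choices, the relaxed optimum would be about 29.3, but features are indivisible.
W + L + Y: effort 8 + 7 + 8 = 23 ≤ 24, user value 11 + 10 + 3 = 24.
G + W + L: effort 3 + 8 + 7 = 18 ≤ 24, user value 5 + 11 + 10 = 26.
Best is G, W, and L with total user value 26.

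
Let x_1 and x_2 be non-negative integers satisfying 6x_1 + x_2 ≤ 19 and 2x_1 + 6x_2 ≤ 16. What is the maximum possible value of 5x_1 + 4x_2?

19

The continuous relaxation peaks at (2.88, 1.71) with value 21.24; rounding to a feasible lattice point costs some objective.
(x_1,x_2)=(3,1) is feasible, giving 19.
(x_1,x_2)=(2,2) is feasible, giving 18.
(x_1,x_2)=(3,0) is feasible, giving 15.
(x_1,x_2)=(2,1) is feasible, giving 14.
The best lattice point is (3,1), giving 19.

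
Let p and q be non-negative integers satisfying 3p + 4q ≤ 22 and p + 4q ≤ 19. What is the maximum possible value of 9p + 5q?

63

Relaxing integrality, the LP optimum is 66.00 at (p,q) = (7.33, 0), which is not an integer point.
(p,q)=(7,0): 3·7+4·0=21≤22, 1·7+4·0=7≤19, objective 63.
(p,q)=(6,1): 3·6+4·1=22≤22, 1·6+4·1=10≤19, objective 59.
(p,q)=(6,0): 3·6+4·0=18≤22, 1·6+4·0=6≤19, objective 54.
The best lattice point is (7,0), giving 63.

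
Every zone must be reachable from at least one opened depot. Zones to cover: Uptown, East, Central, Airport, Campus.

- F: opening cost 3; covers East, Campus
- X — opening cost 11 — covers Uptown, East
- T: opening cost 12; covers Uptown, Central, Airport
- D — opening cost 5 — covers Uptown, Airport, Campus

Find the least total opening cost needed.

The greedy cost-per-new-zone heuristic would pick F, D, and T for 20, but a cheaper cover exists.
Choose F and T: together they cover Uptown, East, Central, Airport, Campus — every zone.
Total opening cost: 3 + 12 = 15.
No cover costs less than 15.

15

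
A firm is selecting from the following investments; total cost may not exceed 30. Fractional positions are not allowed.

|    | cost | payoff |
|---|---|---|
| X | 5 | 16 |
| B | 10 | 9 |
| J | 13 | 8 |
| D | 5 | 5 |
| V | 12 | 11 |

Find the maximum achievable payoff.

36

X + B + V: cost 5 + 10 + 12 = 27 ≤ 30, payoff 16 + 9 + 11 = 36.
X + B + J: cost 5 + 10 + 13 = 28 ≤ 30, payoff 16 + 9 + 8 = 33.
X + J + V: cost 5 + 13 + 12 = 30 ≤ 30, payoff 16 + 8 + 11 = 35.
Best is X, B, and V with total payoff 36.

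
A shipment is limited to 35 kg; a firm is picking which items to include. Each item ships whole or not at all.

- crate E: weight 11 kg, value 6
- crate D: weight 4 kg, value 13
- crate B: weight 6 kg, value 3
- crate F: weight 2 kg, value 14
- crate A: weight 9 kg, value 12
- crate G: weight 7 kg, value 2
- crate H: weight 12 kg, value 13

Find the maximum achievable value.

Take crate D, crate B, crate F, crate A, and crate H: weight 4 + 6 + 2 + 9 + 12 = 33 ≤ 35, value 13 + 3 + 14 + 12 + 13 = 55.
No other feasible combination does better.

55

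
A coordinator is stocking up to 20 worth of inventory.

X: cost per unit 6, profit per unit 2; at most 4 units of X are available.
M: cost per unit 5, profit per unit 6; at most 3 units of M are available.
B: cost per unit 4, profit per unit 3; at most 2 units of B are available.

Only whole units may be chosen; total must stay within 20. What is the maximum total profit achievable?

21

M has the best ratio (6/5); taking only M gives at most 3×6 = 18 (stopped by the supply cap of 3).
Mixing does better — 3×M and 1×B: cost 19 ≤ 20, profit 3·6 + 1·3 = 21.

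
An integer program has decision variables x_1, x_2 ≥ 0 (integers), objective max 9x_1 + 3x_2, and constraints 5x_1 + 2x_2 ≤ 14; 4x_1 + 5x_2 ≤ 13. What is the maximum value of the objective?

21

Relaxing integrality, the LP optimum is 25.20 at (x_1,x_2) = (2.8, 0), which is not an integer point.
(x_1,x_2)=(2,1): 5·2+2·1=12≤14, 4·2+5·1=13≤13, objective 21.
(x_1,x_2)=(2,0): 5·2+2·0=10≤14, 4·2+5·0=8≤13, objective 18.
(x_1,x_2)=(1,1): 5·1+2·1=7≤14, 4·1+5·1=9≤13, objective 12.
No feasible integer point exceeds 21.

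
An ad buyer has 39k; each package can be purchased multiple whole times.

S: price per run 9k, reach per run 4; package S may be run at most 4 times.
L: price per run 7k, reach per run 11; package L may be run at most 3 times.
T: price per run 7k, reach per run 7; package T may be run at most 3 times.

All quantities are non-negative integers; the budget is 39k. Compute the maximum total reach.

47

L has the best ratio (11/7); taking only L gives at most 3×11 = 33 (stopped by the supply cap of 3).
Mixing does better — 3×L and 2×T: price 35 ≤ 39, reach 3·11 + 2·7 = 47.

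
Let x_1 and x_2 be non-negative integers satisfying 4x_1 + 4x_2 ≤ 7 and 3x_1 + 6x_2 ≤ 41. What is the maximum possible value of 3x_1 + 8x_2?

(x_1,x_2)=(0,1): 4·0+4·1=4≤7, 3·0+6·1=6≤41, objective 8.
(x_1,x_2)=(1,0): 4·1+4·0=4≤7, 3·1+6·0=3≤41, objective 3.
(x_1,x_2)=(0,0): 4·0+4·0=0≤7, 3·0+6·0=0≤41, objective 0.
The best lattice point is (0,1), giving 8.

8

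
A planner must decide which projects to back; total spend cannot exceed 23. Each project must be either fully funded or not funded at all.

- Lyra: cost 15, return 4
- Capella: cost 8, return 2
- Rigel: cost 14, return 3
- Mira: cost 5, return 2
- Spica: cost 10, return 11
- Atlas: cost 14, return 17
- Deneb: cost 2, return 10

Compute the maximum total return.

29

This is a 0-1 knapsack instance.
Take Mira, Atlas, and Deneb: cost 5 + 14 + 2 = 21 ≤ 23, return 2 + 17 + 10 = 29.
No other feasible combination does better.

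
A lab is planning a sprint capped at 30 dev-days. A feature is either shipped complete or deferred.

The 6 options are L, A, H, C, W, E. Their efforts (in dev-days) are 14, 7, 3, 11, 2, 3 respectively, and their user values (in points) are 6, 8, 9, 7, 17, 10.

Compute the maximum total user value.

51

Take A, H, C, W, and E: effort 7 + 3 + 11 + 2 + 3 = 26 ≤ 30, user value 8 + 9 + 7 + 17 + 10 = 51.
No other feasible combination does better.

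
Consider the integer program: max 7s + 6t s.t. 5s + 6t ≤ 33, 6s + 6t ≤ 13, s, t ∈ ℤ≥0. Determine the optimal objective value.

14

Relaxing integrality, the LP optimum is 15.17 at (s,t) = (2.17, 0), which is not an integer point.
(s,t)=(2,0) is feasible, giving 14.
(s,t)=(1,1) is feasible, giving 13.
(s,t)=(1,0) is feasible, giving 7.
No feasible integer point exceeds 14.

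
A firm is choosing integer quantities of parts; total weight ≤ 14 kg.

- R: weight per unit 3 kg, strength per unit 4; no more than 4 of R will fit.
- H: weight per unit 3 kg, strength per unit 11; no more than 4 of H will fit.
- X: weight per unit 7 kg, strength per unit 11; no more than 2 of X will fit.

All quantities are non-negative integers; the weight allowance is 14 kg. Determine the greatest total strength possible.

44

This is a bounded integer knapsack.
Take 4×H: weight 12 ≤ 14, strength 4·11 = 44.
H has the best ratio (11/3) and is taken to its limit of 4; remaining capacity is filled optimally with the others.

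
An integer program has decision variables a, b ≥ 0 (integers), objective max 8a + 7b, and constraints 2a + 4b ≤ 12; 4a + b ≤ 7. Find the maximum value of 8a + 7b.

The continuous relaxation peaks at (1.14, 2.43) with value 26.14; rounding to a feasible lattice point costs some objective.
(a,b)=(1,2) is feasible, giving 22.
(a,b)=(0,3) is feasible, giving 21.
(a,b)=(1,1) is feasible, giving 15.
(a,b)=(0,2) is feasible, giving 14.
Maximum is 22 at (a,b)=(1,2).

22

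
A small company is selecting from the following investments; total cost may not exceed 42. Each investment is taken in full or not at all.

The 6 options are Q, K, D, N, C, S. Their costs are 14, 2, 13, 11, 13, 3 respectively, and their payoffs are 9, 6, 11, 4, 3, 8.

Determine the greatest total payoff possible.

Take Q, K, D, and S: cost 14 + 2 + 13 + 3 = 32 ≤ 42, payoff 9 + 6 + 11 + 8 = 34.
No other feasible combination does better.

34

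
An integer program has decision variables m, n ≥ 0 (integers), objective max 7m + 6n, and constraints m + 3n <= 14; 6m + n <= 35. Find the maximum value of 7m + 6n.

The continuous relaxation peaks at (5.35, 2.88) with value 54.76; rounding to a feasible lattice point costs some objective.
(m,n)=(5,3): 1·5+3·3=14≤14, 6·5+1·3=33≤35, objective 53.
(m,n)=(5,2): 1·5+3·2=11≤14, 6·5+1·2=32≤35, objective 47.
(m,n)=(4,3): 1·4+3·3=13≤14, 6·4+1·3=27≤35, objective 46.
(m,n)=(5,1): 1·5+3·1=8≤14, 6·5+1·1=31≤35, objective 41.
No feasible integer point exceeds 53.

53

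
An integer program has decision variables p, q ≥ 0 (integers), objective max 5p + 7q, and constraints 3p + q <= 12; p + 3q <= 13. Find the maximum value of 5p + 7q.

The continuous relaxation peaks at (2.88, 3.38) with value 38.00; rounding to a feasible lattice point costs some objective.
(p,q)=(3,3): 3·3+1·3=12≤12, 1·3+3·3=12≤13, objective 36.
(p,q)=(1,4): 3·1+1·4=7≤12, 1·1+3·4=13≤13, objective 33.
(p,q)=(2,3): 3·2+1·3=9≤12, 1·2+3·3=11≤13, objective 31.
(p,q)=(3,2): 3·3+1·2=11≤12, 1·3+3·2=9≤13, objective 29.
No feasible integer point exceeds 36.

36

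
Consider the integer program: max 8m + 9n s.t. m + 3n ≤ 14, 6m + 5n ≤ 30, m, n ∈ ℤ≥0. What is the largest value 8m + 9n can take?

44

(m,n)=(1,4) is feasible, giving 44.
(m,n)=(2,3) is feasible, giving 43.
Maximum is 44 at (m,n)=(1,4).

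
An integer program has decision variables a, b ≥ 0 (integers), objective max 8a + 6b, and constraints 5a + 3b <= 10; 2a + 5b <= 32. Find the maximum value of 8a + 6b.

The continuous relaxation peaks at (0, 3.33) with value 20.00; rounding to a feasible lattice point costs some objective.
(a,b)=(0,3): 5·0+3·3=9≤10, 2·0+5·3=15≤32, objective 18.
(a,b)=(0,2): 5·0+3·2=6≤10, 2·0+5·2=10≤32, objective 12.
Maximum is 18 at (a,b)=(0,3).

18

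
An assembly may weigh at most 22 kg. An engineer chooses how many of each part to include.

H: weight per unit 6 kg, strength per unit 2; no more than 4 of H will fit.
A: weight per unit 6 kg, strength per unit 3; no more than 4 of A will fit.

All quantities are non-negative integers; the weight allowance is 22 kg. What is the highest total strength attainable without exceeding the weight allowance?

9

3×A: weight 18 ≤ 22, strength 3·3 = 9.
1×H and 2×A: weight 18 ≤ 22, strength 1·2 + 2·3 = 8.
Best is 9.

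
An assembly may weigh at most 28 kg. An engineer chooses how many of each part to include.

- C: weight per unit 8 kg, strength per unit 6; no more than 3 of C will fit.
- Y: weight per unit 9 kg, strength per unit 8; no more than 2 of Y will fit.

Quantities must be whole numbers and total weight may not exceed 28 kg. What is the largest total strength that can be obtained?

This is a bounded integer knapsack.
Take 1×C and 2×Y: weight 26 ≤ 28, strength 1·6 + 2·8 = 22.
Y has the best ratio (8/9) and is taken to its limit of 2; remaining capacity is filled optimally with the others.

22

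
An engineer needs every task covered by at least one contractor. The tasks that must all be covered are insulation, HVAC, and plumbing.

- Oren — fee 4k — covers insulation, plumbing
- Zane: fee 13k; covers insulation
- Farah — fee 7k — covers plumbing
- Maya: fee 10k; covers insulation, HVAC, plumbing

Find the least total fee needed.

10

The greedy cost-per-new-task heuristic would pick Oren and Maya for 14, but a cheaper cover exists.
Maya alone covers insulation, HVAC, plumbing — every task.
Total fee: 10.
No cover costs less than 10.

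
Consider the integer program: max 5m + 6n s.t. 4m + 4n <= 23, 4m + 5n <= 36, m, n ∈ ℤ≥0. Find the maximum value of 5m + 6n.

Relaxing integrality, the LP optimum is 34.50 at (m,n) = (0, 5.75), which is not an integer point.
(m,n)=(0,5): 4·0+4·5=20≤23, 4·0+5·5=25≤36, objective 30.
(m,n)=(1,4): 4·1+4·4=20≤23, 4·1+5·4=24≤36, objective 29.
(m,n)=(0,4): 4·0+4·4=16≤23, 4·0+5·4=20≤36, objective 24.
Maximum is 30 at (m,n)=(0,5).

30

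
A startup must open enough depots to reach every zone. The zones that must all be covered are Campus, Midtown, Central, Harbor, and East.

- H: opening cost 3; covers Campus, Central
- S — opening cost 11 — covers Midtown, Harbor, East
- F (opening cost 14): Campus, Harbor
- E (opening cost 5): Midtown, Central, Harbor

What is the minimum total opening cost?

14

The greedy cost-per-new-zone heuristic would pick H, E, and S for 19, but a cheaper cover exists.
Choose H and S: together they cover Campus, Midtown, Central, Harbor, East — every zone.
Total opening cost: 3 + 11 = 14.
No cover costs less than 14.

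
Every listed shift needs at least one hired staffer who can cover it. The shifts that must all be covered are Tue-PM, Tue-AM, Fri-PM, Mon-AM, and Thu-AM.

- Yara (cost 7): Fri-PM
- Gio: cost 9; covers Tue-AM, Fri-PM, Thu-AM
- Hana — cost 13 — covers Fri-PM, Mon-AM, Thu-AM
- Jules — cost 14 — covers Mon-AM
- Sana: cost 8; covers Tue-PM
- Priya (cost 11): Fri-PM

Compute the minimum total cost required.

This is a weighted set-cover instance.
Choose Gio, Hana, and Sana: together they cover Tue-PM, Tue-AM, Fri-PM, Mon-AM, Thu-AM — every shift.
Total cost: 9 + 13 + 8 = 30.
No cover costs less than 30.

30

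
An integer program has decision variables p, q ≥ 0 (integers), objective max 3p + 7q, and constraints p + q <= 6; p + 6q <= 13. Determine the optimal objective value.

22

Relaxing integrality, the LP optimum is 23.60 at (p,q) = (4.6, 1.4), which is not an integer point.
(p,q)=(5,1): 1·5+1·1=6≤6, 1·5+6·1=11≤13, objective 22.
(p,q)=(4,1): 1·4+1·1=5≤6, 1·4+6·1=10≤13, objective 19.
(p,q)=(6,0): 1·6+1·0=6≤6, 1·6+6·0=6≤13, objective 18.
(p,q)=(3,1): 1·3+1·1=4≤6, 1·3+6·1=9≤13, objective 16.
Maximum is 22 at (p,q)=(5,1).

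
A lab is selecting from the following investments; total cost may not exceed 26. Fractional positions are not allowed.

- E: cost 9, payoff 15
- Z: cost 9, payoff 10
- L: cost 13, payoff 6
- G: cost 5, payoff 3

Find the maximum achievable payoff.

28

Take E, Z, and G: cost 9 + 9 + 5 = 23 ≤ 26, payoff 15 + 10 + 3 = 28.
No other feasible combination does better.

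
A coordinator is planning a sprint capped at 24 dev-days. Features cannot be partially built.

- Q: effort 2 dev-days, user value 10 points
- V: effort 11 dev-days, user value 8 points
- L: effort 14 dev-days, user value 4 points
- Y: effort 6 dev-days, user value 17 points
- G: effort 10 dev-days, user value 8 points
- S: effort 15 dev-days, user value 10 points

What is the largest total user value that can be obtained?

37

Allowing fractional choices, the relaxed optimum would be about 39.4, but features are indivisible.
Q + Y + G: effort 2 + 6 + 10 = 18 ≤ 24, user value 10 + 17 + 8 = 35.
Q + Y + S: effort 2 + 6 + 15 = 23 ≤ 24, user value 10 + 17 + 10 = 37.
Q + V + Y: effort 2 + 11 + 6 = 19 ≤ 24, user value 10 + 8 + 17 = 35.
Best is Q, Y, and S with total user value 37.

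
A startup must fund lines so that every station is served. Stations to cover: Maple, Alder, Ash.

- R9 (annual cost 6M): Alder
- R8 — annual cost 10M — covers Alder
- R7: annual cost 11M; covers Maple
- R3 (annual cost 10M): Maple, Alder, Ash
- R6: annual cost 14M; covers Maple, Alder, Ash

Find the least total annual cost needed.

10

R3 alone covers Maple, Alder, Ash — every station.
Total annual cost: 10.
No cover costs less than 10.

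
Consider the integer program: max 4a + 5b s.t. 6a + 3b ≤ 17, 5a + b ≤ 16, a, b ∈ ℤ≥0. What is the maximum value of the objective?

25

The continuous relaxation peaks at (0, 5.67) with value 28.33; rounding to a feasible lattice point costs some objective.
(a,b)=(0,5): 6·0+3·5=15≤17, 5·0+1·5=5≤16, objective 25.
(a,b)=(0,4): 6·0+3·4=12≤17, 5·0+1·4=4≤16, objective 20.
Maximum is 25 at (a,b)=(0,5).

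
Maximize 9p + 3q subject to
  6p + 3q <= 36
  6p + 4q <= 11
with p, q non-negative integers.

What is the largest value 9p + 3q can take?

(p,q)=(1,1) is feasible, giving 12.
(p,q)=(1,0) is feasible, giving 9.
(p,q)=(0,2) is feasible, giving 6.
Maximum is 12 at (p,q)=(1,1).

12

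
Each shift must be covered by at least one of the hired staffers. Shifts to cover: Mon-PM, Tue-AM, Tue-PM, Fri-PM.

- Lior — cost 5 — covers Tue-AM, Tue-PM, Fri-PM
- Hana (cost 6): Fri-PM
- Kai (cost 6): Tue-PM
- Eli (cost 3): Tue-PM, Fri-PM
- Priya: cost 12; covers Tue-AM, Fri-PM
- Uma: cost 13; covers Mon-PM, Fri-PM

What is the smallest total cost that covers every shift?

18

The greedy cost-per-new-shift heuristic would pick Eli, Lior, and Uma for 21, but a cheaper cover exists.
Choose Lior and Uma: together they cover Mon-PM, Tue-AM, Tue-PM, Fri-PM — every shift.
Total cost: 5 + 13 = 18.
No cover costs less than 18.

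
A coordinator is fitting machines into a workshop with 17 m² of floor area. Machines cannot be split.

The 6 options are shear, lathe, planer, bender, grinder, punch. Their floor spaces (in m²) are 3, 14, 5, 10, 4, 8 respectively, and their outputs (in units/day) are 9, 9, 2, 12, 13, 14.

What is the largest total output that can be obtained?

Allowing fractional choices, the relaxed optimum would be about 38.4, but machines are indivisible.
planer + grinder + punch: floor space 5 + 4 + 8 = 17 ≤ 17, output 2 + 13 + 14 = 29.
shear + bender + grinder: floor space 3 + 10 + 4 = 17 ≤ 17, output 9 + 12 + 13 = 34.
shear + grinder + punch: floor space 3 + 4 + 8 = 15 ≤ 17, output 9 + 13 + 14 = 36.
Best is shear, grinder, and punch with total output 36.

36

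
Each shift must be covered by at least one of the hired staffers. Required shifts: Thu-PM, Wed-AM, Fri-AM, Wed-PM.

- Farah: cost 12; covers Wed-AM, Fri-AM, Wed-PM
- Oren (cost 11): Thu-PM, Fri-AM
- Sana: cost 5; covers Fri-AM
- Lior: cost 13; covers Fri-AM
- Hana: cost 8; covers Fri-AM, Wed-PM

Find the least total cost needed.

23

Choose Farah and Oren: together they cover Thu-PM, Wed-AM, Fri-AM, Wed-PM — every shift.
Total cost: 12 + 11 = 23.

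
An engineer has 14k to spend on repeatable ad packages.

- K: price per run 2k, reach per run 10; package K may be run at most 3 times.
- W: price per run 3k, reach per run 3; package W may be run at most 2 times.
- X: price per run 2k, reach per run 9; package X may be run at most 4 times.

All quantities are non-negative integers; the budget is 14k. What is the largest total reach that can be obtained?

66

This is a bounded integer knapsack.
3×K and 3×X: price 12 ≤ 14, reach 3·10 + 3·9 = 57.
3×K and 4×X: price 14 ≤ 14, reach 3·10 + 4·9 = 66.
Best is 66.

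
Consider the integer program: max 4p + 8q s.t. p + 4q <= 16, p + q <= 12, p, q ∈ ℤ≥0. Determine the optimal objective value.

52

Relaxing integrality, the LP optimum is 53.33 at (p,q) = (10.7, 1.33), which is not an integer point.
(p,q)=(11,1): 1·11+4·1=15≤16, 1·11+1·1=12≤12, objective 52.
(p,q)=(12,0): 1·12+4·0=12≤16, 1·12+1·0=12≤12, objective 48.
(p,q)=(10,1): 1·10+4·1=14≤16, 1·10+1·1=11≤12, objective 48.
Maximum is 52 at (p,q)=(11,1).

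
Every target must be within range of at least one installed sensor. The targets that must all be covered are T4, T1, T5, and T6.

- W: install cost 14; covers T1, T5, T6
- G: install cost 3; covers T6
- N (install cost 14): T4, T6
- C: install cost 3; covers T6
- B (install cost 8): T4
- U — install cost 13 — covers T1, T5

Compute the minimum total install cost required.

22

Choose W and B: together they cover T4, T1, T5, T6 — every target.
Total install cost: 14 + 8 = 22.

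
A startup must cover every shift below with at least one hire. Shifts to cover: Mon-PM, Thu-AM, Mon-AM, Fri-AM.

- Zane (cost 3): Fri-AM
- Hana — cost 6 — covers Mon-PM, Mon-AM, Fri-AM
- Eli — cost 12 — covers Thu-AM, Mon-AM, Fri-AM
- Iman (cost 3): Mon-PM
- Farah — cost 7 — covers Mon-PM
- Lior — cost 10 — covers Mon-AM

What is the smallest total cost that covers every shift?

This is a weighted set-cover instance.
The greedy cost-per-new-shift heuristic would pick Hana and Eli for 18, but a cheaper cover exists.
Choose Eli and Iman: together they cover Mon-PM, Thu-AM, Mon-AM, Fri-AM — every shift.
Total cost: 12 + 3 = 15.
No cover costs less than 15.

15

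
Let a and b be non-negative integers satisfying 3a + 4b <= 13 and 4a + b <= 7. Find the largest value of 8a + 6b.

20

The continuous relaxation peaks at (1.15, 2.38) with value 23.54; rounding to a feasible lattice point costs some objective.
(a,b)=(1,2): 3·1+4·2=11≤13, 4·1+1·2=6≤7, objective 20.
(a,b)=(0,3): 3·0+4·3=12≤13, 4·0+1·3=3≤7, objective 18.
(a,b)=(1,1): 3·1+4·1=7≤13, 4·1+1·1=5≤7, objective 14.
Maximum is 20 at (a,b)=(1,2).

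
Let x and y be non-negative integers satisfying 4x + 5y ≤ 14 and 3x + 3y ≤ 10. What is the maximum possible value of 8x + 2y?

Relaxing integrality, the LP optimum is 26.67 at (x,y) = (3.33, 0), which is not an integer point.
(x,y)=(3,0): 4·3+5·0=12≤14, 3·3+3·0=9≤10, objective 24.
(x,y)=(2,1): 4·2+5·1=13≤14, 3·2+3·1=9≤10, objective 18.
(x,y)=(2,0): 4·2+5·0=8≤14, 3·2+3·0=6≤10, objective 16.
The best lattice point is (3,0), giving 24.

24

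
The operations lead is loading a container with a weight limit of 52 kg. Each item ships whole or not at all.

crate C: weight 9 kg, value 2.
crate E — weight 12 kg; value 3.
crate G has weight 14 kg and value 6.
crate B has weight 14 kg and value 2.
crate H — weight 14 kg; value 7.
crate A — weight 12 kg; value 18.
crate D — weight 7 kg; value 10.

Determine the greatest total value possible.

41

This is an integer program with binary decision variables.
Allowing fractional choices, the relaxed optimum would be about 42.2, but items are indivisible.
crate G + crate H + crate A + crate D: weight 14 + 14 + 12 + 7 = 47 ≤ 52, value 6 + 7 + 18 + 10 = 41.
crate E + crate H + crate A + crate D: weight 12 + 14 + 12 + 7 = 45 ≤ 52, value 3 + 7 + 18 + 10 = 38.
Best is crate G, crate H, crate A, and crate D with total value 41.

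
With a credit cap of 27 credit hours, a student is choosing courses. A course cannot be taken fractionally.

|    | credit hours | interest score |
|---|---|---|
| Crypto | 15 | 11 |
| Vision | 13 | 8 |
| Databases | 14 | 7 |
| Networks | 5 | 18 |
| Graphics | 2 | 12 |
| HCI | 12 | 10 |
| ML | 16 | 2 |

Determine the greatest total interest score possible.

Networks + Graphics + HCI: credit hours 5 + 2 + 12 = 19 ≤ 27, interest score 18 + 12 + 10 = 40.
Crypto + Networks + Graphics: credit hours 15 + 5 + 2 = 22 ≤ 27, interest score 11 + 18 + 12 = 41.
Vision + Networks + Graphics: credit hours 13 + 5 + 2 = 20 ≤ 27, interest score 8 + 18 + 12 = 38.
Best is Crypto, Networks, and Graphics with total interest score 41.

41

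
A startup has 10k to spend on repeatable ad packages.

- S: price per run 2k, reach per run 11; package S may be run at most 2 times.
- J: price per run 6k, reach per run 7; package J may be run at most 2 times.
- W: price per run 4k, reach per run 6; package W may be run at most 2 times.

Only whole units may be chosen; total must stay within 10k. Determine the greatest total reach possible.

29

S has the best ratio (11/2); taking only S gives at most 2×11 = 22 (stopped by the supply cap of 2).
Mixing does better — 2×S and 1×J: price 10 ≤ 10, reach 2·11 + 1·7 = 29.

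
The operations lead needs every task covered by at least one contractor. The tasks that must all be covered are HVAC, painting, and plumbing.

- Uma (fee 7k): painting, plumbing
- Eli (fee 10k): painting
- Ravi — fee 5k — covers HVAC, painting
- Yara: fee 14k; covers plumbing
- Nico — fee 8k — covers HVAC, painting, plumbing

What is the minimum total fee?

8

This is an integer covering problem.
The greedy cost-per-new-task heuristic would pick Ravi and Uma for 12, but a cheaper cover exists.
Nico alone covers HVAC, painting, plumbing — every task.
Total fee: 8.
No cover costs less than 8.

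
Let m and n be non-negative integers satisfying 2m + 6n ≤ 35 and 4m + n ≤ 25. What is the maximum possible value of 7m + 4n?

51

The continuous relaxation peaks at (5.23, 4.09) with value 52.95; rounding to a feasible lattice point costs some objective.
(m,n)=(5,4): 2·5+6·4=34≤35, 4·5+1·4=24≤25, objective 51.
(m,n)=(5,3): 2·5+6·3=28≤35, 4·5+1·3=23≤25, objective 47.
(m,n)=(4,4): 2·4+6·4=32≤35, 4·4+1·4=20≤25, objective 44.
(m,n)=(4,3): 2·4+6·3=26≤35, 4·4+1·3=19≤25, objective 40.
The best lattice point is (5,4), giving 51.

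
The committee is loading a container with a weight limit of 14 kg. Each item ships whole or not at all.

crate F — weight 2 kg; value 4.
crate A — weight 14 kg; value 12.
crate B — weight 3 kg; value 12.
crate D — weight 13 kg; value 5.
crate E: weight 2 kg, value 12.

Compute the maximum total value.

28

Treat it as a binary knapsack problem.
Allowing fractional choices, the relaxed optimum would be about 34.0, but items are indivisible.
crate B + crate E: weight 3 + 2 = 5 ≤ 14, value 12 + 12 = 24.
crate F + crate E: weight 2 + 2 = 4 ≤ 14, value 4 + 12 = 16.
crate F + crate B + crate E: weight 2 + 3 + 2 = 7 ≤ 14, value 4 + 12 + 12 = 28.
Best is crate F, crate B, and crate E with total value 28.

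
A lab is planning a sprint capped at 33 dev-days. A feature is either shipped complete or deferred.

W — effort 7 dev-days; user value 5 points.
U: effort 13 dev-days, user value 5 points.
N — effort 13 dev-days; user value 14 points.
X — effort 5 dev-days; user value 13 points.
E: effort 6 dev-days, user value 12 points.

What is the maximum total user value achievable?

Take W, N, X, and E: effort 7 + 13 + 5 + 6 = 31 ≤ 33, user value 5 + 14 + 13 + 12 = 44.
No other feasible combination does better.

44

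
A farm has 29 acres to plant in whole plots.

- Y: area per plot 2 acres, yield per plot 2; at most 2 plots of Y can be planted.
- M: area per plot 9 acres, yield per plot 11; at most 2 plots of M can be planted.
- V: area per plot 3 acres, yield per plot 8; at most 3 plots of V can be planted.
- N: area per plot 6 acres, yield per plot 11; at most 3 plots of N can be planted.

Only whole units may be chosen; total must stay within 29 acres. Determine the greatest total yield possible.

59

V has the best ratio (8/3); taking only V gives at most 3×8 = 24 (stopped by the supply cap of 3).
Mixing does better — 1×Y, 3×V, and 3×N: area 29 ≤ 29, yield 1·2 + 3·8 + 3·11 = 59.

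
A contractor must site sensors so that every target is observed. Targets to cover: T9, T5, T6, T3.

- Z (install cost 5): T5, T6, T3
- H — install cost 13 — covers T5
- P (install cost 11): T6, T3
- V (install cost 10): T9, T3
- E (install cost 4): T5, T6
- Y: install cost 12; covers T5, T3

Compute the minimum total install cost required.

The greedy cost-per-new-target heuristic would pick Z and V for 15, but a cheaper cover exists.
Choose V and E: together they cover T9, T5, T6, T3 — every target.
Total install cost: 10 + 4 = 14.
No cover costs less than 14.

14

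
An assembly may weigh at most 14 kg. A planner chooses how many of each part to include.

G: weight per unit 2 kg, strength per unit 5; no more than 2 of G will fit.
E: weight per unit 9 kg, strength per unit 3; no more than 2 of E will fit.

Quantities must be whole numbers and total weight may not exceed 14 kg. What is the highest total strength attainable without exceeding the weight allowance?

13

2×G: weight 4 ≤ 14, strength 2·5 = 10.
2×G and 1×E: weight 13 ≤ 14, strength 2·5 + 1·3 = 13.
Best is 13.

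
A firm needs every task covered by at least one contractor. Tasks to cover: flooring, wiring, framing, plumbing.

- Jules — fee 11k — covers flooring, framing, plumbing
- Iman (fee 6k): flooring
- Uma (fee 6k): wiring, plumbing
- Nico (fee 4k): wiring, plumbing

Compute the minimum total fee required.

Choose Jules and Nico: together they cover flooring, wiring, framing, plumbing — every task.
Total fee: 11 + 4 = 15.
No cover costs less than 15.

15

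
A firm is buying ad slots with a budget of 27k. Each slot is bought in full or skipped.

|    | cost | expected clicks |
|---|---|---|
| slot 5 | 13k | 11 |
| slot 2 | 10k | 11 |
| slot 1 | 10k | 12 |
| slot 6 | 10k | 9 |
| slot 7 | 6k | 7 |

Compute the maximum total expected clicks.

slot 2 + slot 6 + slot 7: cost 10 + 10 + 6 = 26 ≤ 27, expected clicks 11 + 9 + 7 = 27.
slot 2 + slot 1 + slot 7: cost 10 + 10 + 6 = 26 ≤ 27, expected clicks 11 + 12 + 7 = 30.
slot 1 + slot 6 + slot 7: cost 10 + 10 + 6 = 26 ≤ 27, expected clicks 12 + 9 + 7 = 28.
Best is slot 2, slot 1, and slot 7 with total expected clicks 30.

30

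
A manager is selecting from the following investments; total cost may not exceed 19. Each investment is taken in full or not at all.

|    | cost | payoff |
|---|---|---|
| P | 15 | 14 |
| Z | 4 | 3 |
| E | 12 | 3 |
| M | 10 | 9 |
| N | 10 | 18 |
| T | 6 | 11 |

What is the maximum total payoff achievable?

Allowing fractional choices, the relaxed optimum would be about 31.8, but investments are indivisible.
M + T: cost 10 + 6 = 16 ≤ 19, payoff 9 + 11 = 20.
N + T: cost 10 + 6 = 16 ≤ 19, payoff 18 + 11 = 29.
Z + N: cost 4 + 10 = 14 ≤ 19, payoff 3 + 18 = 21.
Best is N and T with total payoff 29.

29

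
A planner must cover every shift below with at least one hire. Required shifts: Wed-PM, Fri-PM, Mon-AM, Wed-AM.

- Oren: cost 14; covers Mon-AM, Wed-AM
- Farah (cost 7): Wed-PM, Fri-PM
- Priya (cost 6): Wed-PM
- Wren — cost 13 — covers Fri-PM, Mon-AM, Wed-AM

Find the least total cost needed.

19

The greedy cost-per-new-shift heuristic would pick Farah and Wren for 20, but a cheaper cover exists.
Choose Priya and Wren: together they cover Wed-PM, Fri-PM, Mon-AM, Wed-AM — every shift.
Total cost: 6 + 13 = 19.
No cover costs less than 19.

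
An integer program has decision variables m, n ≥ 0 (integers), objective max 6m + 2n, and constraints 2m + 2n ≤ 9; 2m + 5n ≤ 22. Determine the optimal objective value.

24

Relaxing integrality, the LP optimum is 27.00 at (m,n) = (4.5, 0), which is not an integer point.
(m,n)=(4,0): 2·4+2·0=8≤9, 2·4+5·0=8≤22, objective 24.
(m,n)=(3,1): 2·3+2·1=8≤9, 2·3+5·1=11≤22, objective 20.
Maximum is 24 at (m,n)=(4,0).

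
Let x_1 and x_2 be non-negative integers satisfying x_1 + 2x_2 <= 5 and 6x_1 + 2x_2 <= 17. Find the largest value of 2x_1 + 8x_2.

Relaxing integrality, the LP optimum is 20.00 at (x_1,x_2) = (0, 2.5), which is not an integer point.
(x_1,x_2)=(1,2): 1·1+2·2=5≤5, 6·1+2·2=10≤17, objective 18.
(x_1,x_2)=(0,2): 1·0+2·2=4≤5, 6·0+2·2=4≤17, objective 16.
(x_1,x_2)=(2,1): 1·2+2·1=4≤5, 6·2+2·1=14≤17, objective 12.
(x_1,x_2)=(1,1): 1·1+2·1=3≤5, 6·1+2·1=8≤17, objective 10.
No feasible integer point exceeds 18.

18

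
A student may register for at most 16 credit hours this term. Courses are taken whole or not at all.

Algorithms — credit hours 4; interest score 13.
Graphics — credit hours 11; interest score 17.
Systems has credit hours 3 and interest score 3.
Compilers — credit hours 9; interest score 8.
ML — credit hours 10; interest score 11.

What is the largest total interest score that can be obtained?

30

Allowing fractional choices, the relaxed optimum would be about 31.1, but courses are indivisible.
Algorithms + Graphics: credit hours 4 + 11 = 15 ≤ 16, interest score 13 + 17 = 30.
Algorithms + ML: credit hours 4 + 10 = 14 ≤ 16, interest score 13 + 11 = 24.
Best is Algorithms and Graphics with total interest score 30.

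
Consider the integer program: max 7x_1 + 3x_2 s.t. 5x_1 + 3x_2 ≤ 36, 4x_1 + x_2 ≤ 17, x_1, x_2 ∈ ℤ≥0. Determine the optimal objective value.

(x_1,x_2)=(2,8): 5·2+3·8=34≤36, 4·2+1·8=16≤17, objective 38.
(x_1,x_2)=(2,7): 5·2+3·7=31≤36, 4·2+1·7=15≤17, objective 35.
(x_1,x_2)=(1,9): 5·1+3·9=32≤36, 4·1+1·9=13≤17, objective 34.
(x_1,x_2)=(1,8): 5·1+3·8=29≤36, 4·1+1·8=12≤17, objective 31.
Maximum is 38 at (x_1,x_2)=(2,8).

38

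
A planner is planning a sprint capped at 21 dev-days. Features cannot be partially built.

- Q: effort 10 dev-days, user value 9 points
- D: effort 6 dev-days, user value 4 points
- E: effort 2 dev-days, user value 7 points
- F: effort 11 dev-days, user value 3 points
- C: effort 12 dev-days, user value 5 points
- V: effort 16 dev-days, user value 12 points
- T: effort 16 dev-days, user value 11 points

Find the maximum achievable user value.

20

Q + D + E: effort 10 + 6 + 2 = 18 ≤ 21, user value 9 + 4 + 7 = 20.
E + T: effort 2 + 16 = 18 ≤ 21, user value 7 + 11 = 18.
E + V: effort 2 + 16 = 18 ≤ 21, user value 7 + 12 = 19.
Best is Q, D, and E with total user value 20.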